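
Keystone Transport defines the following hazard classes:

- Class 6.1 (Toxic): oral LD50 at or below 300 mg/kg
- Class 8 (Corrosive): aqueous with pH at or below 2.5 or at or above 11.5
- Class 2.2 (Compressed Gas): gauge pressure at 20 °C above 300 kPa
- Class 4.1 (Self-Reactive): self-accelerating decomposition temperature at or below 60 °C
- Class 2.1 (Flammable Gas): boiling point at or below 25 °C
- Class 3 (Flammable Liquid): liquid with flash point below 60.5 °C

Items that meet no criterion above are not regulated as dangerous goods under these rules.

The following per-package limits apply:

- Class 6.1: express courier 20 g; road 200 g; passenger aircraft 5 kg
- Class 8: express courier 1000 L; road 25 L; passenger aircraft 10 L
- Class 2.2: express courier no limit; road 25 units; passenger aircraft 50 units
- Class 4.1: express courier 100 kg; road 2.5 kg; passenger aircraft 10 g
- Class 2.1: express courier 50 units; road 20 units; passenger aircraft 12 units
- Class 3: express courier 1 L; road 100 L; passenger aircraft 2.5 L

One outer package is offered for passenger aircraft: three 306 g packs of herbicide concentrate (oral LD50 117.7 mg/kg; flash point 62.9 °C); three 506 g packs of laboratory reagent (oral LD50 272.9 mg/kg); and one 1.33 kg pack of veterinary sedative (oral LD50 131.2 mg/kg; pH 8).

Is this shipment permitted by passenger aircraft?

Yes

With oral LD50 117.7 mg/kg (≤ 300 mg/kg), the herbicide concentrate falls in Class 6.1.
Laboratory reagent: oral LD50 272.9 mg/kg ≤ 300 mg/kg → Class 6.1 (Toxic).
Veterinary sedative: oral LD50 131.2 mg/kg ≤ 300 mg/kg → Class 6.1 (Toxic).
Class 6.1 net quantity: (three 306 g packs = 918 g) + (three 506 g packs = 1.518 kg) + 1.33 kg = 3.766 kg.
That is within the Class 6.1 passenger aircraft limit of 5 kg.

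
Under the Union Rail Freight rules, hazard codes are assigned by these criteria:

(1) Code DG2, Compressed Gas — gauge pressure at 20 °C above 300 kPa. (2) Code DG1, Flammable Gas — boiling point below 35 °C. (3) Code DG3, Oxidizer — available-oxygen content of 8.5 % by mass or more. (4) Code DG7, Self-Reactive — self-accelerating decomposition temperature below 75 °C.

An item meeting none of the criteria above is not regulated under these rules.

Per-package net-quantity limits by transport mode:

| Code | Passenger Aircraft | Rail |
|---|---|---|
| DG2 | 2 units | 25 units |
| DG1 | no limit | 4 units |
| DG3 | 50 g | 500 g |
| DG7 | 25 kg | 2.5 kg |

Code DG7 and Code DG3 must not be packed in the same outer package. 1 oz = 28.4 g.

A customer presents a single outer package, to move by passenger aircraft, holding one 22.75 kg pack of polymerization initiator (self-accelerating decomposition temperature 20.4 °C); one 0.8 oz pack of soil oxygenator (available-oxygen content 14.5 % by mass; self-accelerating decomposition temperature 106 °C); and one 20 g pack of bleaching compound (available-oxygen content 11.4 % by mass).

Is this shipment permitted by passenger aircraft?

No

Self-accelerating decomposition temperature 20.4 °C meets the Code DG7 criterion (Self-Reactive), so the polymerization initiator is Code DG7.
The soil oxygenator has available-oxygen content 14.5 % by mass, which is ≥ 8.5 % by mass, so it is Code DG3 (Oxidizer).
With available-oxygen content 11.4 % by mass (≥ 8.5 % by mass), the bleaching compound falls in Code DG3.
Code DG7 quantity: 22.75 kg.
22.75 kg ≤ 25 kg (passenger aircraft limit, Code DG7) — within limit.
Total Code DG3: (one 0.8 oz pack = 22.72 g) + 20 g = 42.72 g.
That is within the Code DG3 passenger aircraft limit of 50 g.
Code DG7 and Code DG3 may not share an outer package.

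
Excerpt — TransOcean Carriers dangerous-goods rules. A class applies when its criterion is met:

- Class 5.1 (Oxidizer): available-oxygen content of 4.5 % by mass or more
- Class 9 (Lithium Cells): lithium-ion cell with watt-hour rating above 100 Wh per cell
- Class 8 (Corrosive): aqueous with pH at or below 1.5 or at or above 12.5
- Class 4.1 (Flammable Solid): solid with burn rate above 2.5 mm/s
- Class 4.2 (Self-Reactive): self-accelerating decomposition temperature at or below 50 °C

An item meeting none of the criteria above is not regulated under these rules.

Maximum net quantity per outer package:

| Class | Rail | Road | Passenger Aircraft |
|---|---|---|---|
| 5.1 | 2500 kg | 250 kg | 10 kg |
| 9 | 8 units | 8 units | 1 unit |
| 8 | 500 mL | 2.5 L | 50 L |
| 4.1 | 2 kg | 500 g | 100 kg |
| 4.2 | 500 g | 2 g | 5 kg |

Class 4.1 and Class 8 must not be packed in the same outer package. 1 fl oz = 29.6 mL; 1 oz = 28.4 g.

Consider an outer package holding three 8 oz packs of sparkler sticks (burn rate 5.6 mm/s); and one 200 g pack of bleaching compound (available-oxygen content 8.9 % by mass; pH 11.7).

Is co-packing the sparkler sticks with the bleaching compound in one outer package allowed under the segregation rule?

Burn rate 5.6 mm/s meets the Class 4.1 criterion (Flammable Solid), so the sparkler sticks are Class 4.1.
The bleaching compound has available-oxygen content 8.9 % by mass, which is ≥ 4.5 % by mass, so it is Class 5.1 (Oxidizer).
No segregation rule bars Class 4.1 with Class 5.1.

Yes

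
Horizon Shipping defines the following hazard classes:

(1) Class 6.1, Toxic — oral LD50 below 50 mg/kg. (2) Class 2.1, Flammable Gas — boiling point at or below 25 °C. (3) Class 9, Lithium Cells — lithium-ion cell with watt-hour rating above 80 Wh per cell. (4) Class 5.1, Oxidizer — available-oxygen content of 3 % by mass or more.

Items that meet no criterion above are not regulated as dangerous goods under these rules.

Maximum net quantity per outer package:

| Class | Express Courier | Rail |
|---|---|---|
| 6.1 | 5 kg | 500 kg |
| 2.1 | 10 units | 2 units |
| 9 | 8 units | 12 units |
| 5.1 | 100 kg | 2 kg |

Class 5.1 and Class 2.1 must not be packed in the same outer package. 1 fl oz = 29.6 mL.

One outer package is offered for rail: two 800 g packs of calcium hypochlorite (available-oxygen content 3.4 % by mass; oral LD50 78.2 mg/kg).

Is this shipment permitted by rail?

Yes

The calcium hypochlorite has available-oxygen content 3.4 % by mass, which is ≥ 3 % by mass, so it is Class 5.1 (Oxidizer).
Class 5.1 quantity: two 800 g packs = 1.6 kg.
That is within the Class 5.1 rail limit of 2 kg.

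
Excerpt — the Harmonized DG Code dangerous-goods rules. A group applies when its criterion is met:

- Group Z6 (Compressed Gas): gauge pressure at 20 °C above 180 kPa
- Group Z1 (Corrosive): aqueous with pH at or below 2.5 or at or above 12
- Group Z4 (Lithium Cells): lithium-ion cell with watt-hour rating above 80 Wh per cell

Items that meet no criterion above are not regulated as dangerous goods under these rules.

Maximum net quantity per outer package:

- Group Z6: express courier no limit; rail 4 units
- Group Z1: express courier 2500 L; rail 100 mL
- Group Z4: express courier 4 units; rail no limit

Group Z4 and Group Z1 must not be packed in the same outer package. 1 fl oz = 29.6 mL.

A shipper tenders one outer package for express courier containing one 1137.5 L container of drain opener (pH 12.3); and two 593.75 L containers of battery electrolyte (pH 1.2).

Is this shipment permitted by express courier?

Yes

With pH 12.3 (≥ 12), the drain opener falls in Group Z1.
With pH 1.2 (≤ 2.5), the battery electrolyte falls in Group Z1.
Total Group Z1: 1137.5 L + (two 593.75 L containers = 1187.5 L) = 2325 L.
That is within the Group Z1 express courier limit of 2500 L.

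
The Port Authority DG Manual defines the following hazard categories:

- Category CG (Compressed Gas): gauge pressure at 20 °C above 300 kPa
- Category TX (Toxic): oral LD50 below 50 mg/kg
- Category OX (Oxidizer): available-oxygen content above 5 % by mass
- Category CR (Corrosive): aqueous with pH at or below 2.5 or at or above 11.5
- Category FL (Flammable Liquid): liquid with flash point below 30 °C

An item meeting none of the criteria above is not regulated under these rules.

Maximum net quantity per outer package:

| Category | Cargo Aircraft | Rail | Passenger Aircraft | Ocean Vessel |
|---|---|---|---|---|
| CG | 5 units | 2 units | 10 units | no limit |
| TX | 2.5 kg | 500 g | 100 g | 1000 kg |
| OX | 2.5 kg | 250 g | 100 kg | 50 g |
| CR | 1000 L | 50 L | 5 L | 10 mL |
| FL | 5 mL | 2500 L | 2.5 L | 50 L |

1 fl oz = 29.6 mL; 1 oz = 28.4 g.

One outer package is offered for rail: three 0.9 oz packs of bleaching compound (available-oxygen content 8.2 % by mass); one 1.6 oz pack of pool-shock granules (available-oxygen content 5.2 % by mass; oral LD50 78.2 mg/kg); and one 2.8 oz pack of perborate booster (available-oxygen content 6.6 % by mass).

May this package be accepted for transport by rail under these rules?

Yes

With available-oxygen content 8.2 % by mass (> 5 % by mass), the bleaching compound falls in Category OX.
Pool-shock granules: available-oxygen content 5.2 % by mass > 5 % by mass → Category OX (Oxidizer).
The perborate booster has available-oxygen content 6.6 % by mass, which is > 5 % by mass, so it is Category OX (Oxidizer).
Total Category OX: (three 0.9 oz packs = 76.68 g) + (one 1.6 oz pack = 45.44 g) + (one 2.8 oz pack = 79.52 g) = 201.64 g.
That is within the Category OX rail limit of 250 g.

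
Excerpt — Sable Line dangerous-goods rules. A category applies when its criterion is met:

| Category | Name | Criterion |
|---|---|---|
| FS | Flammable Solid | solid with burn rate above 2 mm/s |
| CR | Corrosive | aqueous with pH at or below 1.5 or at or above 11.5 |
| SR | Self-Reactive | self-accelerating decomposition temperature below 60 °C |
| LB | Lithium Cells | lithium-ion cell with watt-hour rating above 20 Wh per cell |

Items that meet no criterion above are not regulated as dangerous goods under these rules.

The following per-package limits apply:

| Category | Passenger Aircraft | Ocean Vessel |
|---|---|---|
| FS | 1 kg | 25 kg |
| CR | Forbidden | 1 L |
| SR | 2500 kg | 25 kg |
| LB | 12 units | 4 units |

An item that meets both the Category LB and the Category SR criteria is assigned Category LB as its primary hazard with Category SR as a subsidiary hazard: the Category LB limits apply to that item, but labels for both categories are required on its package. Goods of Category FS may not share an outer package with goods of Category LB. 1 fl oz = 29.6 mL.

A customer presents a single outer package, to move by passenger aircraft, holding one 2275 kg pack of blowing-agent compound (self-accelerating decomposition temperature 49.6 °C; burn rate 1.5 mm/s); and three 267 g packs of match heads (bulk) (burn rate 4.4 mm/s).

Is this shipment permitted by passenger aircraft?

Self-accelerating decomposition temperature 49.6 °C meets the Category SR criterion (Self-Reactive), so the blowing-agent compound is Category SR.
The match heads (bulk) have burn rate 4.4 mm/s, which is > 2 mm/s, so they are Category FS (Flammable Solid).
Category FS quantity: three 267 g packs = 801 g.
That is within the Category FS passenger aircraft limit of 1 kg.
Category SR quantity: 2275 kg.
2275 kg ≤ 2500 kg (passenger aircraft limit, Category SR) — within limit.
The segregation rule (Category FS with Category LB) does not apply to Category FS with Category SR.
Every hazard category is within its passenger aircraft limit and no segregation rule is violated.

Yes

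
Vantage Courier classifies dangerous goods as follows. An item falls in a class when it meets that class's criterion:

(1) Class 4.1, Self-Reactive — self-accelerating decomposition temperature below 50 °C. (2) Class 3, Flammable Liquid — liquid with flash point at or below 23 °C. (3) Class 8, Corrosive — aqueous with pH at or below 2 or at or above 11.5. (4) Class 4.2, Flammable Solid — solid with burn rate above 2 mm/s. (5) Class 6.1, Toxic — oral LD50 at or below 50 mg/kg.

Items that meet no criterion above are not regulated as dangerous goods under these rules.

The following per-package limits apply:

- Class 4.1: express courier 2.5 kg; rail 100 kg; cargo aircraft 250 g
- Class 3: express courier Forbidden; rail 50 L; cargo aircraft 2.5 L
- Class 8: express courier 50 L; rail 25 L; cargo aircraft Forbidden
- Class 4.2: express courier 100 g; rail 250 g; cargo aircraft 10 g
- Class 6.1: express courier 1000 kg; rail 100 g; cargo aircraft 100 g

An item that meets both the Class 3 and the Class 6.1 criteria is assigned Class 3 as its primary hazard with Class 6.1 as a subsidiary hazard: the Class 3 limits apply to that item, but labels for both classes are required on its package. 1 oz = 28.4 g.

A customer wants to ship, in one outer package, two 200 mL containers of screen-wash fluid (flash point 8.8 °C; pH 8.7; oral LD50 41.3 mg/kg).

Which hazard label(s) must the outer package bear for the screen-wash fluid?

Class 3 and 6.1

Flash point 8.8 °C meets the Class 3 criterion (Flammable Liquid), so the screen-wash fluid is Class 3.
Screen-wash fluid: oral LD50 41.3 mg/kg ≤ 50 mg/kg → Class 6.1 (Toxic).
By the precedence rule Class 3 is primary and Class 6.1 is subsidiary, and that rule requires both labels on the package.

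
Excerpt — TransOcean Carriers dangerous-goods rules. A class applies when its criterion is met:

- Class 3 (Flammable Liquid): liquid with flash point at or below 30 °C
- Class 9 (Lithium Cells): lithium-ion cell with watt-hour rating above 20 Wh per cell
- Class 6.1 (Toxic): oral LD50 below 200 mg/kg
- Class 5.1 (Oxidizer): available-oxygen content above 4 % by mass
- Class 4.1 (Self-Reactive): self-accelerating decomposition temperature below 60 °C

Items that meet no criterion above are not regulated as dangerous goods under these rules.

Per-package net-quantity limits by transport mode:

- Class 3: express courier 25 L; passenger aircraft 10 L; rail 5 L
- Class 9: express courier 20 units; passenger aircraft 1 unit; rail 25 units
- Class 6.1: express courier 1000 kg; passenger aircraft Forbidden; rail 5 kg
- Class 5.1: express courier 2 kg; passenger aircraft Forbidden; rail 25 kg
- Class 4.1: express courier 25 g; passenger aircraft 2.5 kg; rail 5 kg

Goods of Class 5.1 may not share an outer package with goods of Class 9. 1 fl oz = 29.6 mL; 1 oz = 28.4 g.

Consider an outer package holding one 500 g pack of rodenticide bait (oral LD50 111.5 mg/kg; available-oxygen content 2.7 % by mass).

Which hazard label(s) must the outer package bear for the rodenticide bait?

Rodenticide bait: oral LD50 111.5 mg/kg < 200 mg/kg → Class 6.1 (Toxic).
Only the Class 6.1 label is required.

Class 6.1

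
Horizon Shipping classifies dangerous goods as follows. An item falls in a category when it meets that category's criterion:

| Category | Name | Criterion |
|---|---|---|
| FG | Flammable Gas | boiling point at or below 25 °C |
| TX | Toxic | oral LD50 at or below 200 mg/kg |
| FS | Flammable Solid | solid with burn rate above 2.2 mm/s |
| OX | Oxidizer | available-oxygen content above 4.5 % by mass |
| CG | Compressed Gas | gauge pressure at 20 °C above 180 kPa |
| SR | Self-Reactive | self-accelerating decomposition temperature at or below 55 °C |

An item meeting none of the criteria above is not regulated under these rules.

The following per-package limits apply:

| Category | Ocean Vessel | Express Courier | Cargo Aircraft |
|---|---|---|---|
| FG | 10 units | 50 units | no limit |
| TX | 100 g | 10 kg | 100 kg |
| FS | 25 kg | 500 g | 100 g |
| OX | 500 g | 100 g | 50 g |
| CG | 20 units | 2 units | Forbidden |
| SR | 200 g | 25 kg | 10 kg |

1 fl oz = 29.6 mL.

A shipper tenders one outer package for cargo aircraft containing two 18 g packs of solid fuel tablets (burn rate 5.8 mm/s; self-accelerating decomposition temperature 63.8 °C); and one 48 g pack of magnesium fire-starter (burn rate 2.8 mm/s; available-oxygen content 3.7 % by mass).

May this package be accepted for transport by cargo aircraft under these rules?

Yes

The solid fuel tablets have burn rate 5.8 mm/s, which is > 2.2 mm/s, so they are Category FS (Flammable Solid).
Magnesium fire-starter: burn rate 2.8 mm/s > 2.2 mm/s → Category FS (Flammable Solid).
Category FS net quantity: (two 18 g packs = 36 g) + 48 g = 84 g.
84 g ≤ 100 g (cargo aircraft limit, Category FS) — within limit.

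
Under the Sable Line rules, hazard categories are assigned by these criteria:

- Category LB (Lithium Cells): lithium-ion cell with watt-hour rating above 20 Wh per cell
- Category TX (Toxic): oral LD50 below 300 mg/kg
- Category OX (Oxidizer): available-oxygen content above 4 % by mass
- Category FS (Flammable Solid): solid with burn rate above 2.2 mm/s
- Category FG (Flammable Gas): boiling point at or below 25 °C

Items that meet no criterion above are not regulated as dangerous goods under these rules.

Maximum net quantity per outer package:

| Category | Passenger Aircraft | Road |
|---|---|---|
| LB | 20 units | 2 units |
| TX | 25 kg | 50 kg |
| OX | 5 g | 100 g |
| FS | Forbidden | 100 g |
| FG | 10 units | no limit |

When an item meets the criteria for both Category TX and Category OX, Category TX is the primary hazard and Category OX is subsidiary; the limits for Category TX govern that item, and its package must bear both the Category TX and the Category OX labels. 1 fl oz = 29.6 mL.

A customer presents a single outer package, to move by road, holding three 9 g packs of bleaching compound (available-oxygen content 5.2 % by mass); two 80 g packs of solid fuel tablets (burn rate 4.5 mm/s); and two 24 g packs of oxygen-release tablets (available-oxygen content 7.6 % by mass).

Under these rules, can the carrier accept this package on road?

No

Bleaching compound: available-oxygen content 5.2 % by mass > 4 % by mass → Category OX (Oxidizer).
With burn rate 4.5 mm/s (> 2.2 mm/s), the solid fuel tablets fall in Category FS.
The oxygen-release tablets have available-oxygen content 7.6 % by mass, which is > 4 % by mass, so they are Category OX (Oxidizer).
Total Category OX: (three 9 g packs = 27 g) + (two 24 g packs = 48 g) = 75 g.
75 g is within the road limit of 100 g for Category OX.
Category FS quantity: two 80 g packs = 160 g.
That exceeds the Category FS road limit of 100 g.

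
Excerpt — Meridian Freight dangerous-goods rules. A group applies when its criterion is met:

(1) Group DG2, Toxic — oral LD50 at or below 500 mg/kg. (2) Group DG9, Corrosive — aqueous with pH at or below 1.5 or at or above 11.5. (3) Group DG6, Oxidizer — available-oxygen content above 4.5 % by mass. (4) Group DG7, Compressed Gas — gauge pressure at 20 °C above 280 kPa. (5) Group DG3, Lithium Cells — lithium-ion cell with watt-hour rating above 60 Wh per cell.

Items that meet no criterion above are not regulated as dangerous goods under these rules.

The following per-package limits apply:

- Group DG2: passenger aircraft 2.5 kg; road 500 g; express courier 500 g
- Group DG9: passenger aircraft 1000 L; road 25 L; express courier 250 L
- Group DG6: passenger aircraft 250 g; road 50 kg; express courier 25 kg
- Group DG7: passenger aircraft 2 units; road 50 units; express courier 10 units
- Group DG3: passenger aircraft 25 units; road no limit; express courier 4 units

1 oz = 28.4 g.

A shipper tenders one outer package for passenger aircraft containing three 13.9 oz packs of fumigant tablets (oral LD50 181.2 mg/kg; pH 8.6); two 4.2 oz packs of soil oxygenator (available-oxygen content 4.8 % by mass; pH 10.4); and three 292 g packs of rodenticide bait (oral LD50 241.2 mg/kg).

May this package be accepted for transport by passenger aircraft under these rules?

Yes

Oral LD50 181.2 mg/kg meets the Group DG2 criterion (Toxic), so the fumigant tablets are Group DG2.
Soil oxygenator: available-oxygen content 4.8 % by mass > 4.5 % by mass → Group DG6 (Oxidizer).
Oral LD50 241.2 mg/kg meets the Group DG2 criterion (Toxic), so the rodenticide bait is Group DG2.
Group DG2 net quantity: (three 13.9 oz packs = 1184.28 g) + (three 292 g packs = 876 g) = 2060.28 g.
2060.28 g ≤ 2.5 kg (passenger aircraft limit, Group DG2) — within limit.
Group DG6 quantity: two 4.2 oz packs = 238.56 g.
That is within the Group DG6 passenger aircraft limit of 250 g.
Every hazard group is within its passenger aircraft limit and no segregation rule is violated.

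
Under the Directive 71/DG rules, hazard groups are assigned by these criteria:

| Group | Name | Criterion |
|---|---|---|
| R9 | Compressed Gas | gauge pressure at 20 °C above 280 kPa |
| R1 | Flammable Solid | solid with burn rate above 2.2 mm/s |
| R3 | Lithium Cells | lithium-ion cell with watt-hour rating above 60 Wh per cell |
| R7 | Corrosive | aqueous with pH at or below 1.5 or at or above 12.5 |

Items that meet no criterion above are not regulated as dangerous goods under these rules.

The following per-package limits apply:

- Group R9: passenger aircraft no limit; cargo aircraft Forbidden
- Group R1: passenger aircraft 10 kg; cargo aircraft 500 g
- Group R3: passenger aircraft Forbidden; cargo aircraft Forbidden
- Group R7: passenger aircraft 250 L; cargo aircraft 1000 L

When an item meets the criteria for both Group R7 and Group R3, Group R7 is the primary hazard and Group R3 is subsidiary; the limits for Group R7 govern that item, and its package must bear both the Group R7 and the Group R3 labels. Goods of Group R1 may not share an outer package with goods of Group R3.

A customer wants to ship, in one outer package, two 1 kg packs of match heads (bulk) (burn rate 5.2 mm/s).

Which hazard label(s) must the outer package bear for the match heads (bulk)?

Match heads (bulk): burn rate 5.2 mm/s > 2.2 mm/s → Group R1 (Flammable Solid).
Only the Group R1 label is required.

Group R1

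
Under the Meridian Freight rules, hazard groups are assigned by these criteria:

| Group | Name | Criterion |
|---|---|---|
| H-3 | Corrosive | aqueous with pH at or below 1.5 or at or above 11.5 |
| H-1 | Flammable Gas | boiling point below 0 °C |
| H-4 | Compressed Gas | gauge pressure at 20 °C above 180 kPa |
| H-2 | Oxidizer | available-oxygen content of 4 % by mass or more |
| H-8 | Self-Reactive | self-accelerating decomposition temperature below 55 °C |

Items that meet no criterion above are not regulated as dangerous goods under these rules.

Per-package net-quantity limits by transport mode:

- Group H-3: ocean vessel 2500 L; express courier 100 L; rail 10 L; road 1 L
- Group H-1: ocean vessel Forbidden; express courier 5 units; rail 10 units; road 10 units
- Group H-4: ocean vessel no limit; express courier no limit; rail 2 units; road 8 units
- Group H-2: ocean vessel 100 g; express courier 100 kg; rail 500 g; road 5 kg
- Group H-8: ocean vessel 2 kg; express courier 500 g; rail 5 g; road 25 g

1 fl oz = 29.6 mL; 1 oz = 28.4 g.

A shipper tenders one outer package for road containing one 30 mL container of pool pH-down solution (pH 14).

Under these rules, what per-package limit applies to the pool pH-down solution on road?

1 L

pH 14 meets the Group H-3 criterion (Corrosive), so the pool pH-down solution is Group H-3.
The road limit for Group H-3 is 1 L.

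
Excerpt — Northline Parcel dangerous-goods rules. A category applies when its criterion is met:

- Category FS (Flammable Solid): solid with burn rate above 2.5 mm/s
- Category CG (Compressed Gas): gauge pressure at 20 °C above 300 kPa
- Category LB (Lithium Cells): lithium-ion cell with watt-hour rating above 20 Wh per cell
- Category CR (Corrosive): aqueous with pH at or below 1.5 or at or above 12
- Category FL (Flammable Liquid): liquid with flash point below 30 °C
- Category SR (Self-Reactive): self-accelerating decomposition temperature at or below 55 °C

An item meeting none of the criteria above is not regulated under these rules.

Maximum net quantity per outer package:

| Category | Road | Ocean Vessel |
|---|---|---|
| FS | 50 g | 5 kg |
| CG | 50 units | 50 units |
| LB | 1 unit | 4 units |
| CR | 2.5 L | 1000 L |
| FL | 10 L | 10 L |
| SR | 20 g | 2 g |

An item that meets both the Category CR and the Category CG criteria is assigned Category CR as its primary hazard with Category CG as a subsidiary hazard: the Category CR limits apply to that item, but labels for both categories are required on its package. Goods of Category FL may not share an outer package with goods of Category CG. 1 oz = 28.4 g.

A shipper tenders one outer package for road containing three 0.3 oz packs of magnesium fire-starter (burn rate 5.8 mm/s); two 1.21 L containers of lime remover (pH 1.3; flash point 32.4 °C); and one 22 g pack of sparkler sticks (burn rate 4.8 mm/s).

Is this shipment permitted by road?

The magnesium fire-starter has burn rate 5.8 mm/s, which is > 2.5 mm/s, so it is Category FS (Flammable Solid).
The lime remover has pH 1.3, which is ≤ 1.5, so it is Category CR (Corrosive).
With burn rate 4.8 mm/s (> 2.5 mm/s), the sparkler sticks fall in Category FS.
Category FS net quantity: (three 0.3 oz packs = 25.56 g) + 22 g = 47.56 g.
47.56 g ≤ 50 g (road limit, Category FS) — within limit.
Category CR quantity: two 1.21 L containers = 2.42 L.
2.42 L ≤ 2.5 L (road limit, Category CR) — within limit.
The segregation rule (Category FL with Category CG) does not apply to Category FS with Category CR.
Every hazard category is within its road limit and no segregation rule is violated.

Yes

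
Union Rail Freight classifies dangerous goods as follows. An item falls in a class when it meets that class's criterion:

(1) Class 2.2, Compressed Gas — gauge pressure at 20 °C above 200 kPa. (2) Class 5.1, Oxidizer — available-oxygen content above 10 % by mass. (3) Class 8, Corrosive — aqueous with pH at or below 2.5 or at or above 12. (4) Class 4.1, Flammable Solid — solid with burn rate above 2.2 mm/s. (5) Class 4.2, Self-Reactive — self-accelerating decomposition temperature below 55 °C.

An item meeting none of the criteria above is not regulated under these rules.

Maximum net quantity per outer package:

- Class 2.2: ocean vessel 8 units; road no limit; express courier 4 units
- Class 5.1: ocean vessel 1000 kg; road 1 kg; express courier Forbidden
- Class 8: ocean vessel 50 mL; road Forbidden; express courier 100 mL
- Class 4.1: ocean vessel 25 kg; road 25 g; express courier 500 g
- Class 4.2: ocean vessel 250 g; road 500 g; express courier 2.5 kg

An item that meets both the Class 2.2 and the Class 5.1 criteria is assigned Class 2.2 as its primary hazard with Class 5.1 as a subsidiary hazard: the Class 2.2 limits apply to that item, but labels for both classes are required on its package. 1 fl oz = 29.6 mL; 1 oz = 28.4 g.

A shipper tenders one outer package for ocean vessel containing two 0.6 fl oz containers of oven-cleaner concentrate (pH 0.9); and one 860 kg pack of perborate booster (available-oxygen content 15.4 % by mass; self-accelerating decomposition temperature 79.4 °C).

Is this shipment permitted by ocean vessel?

Yes

With pH 0.9 (≤ 2.5), the oven-cleaner concentrate falls in Class 8.
Perborate booster: available-oxygen content 15.4 % by mass > 10 % by mass → Class 5.1 (Oxidizer).
Class 8 quantity: two 0.6 fl oz containers = 35.52 mL.
That is within the Class 8 ocean vessel limit of 50 mL.
Class 5.1 quantity: 860 kg.
860 kg is within the ocean vessel limit of 1000 kg for Class 5.1.
Every hazard class is within its ocean vessel limit and no segregation rule is violated.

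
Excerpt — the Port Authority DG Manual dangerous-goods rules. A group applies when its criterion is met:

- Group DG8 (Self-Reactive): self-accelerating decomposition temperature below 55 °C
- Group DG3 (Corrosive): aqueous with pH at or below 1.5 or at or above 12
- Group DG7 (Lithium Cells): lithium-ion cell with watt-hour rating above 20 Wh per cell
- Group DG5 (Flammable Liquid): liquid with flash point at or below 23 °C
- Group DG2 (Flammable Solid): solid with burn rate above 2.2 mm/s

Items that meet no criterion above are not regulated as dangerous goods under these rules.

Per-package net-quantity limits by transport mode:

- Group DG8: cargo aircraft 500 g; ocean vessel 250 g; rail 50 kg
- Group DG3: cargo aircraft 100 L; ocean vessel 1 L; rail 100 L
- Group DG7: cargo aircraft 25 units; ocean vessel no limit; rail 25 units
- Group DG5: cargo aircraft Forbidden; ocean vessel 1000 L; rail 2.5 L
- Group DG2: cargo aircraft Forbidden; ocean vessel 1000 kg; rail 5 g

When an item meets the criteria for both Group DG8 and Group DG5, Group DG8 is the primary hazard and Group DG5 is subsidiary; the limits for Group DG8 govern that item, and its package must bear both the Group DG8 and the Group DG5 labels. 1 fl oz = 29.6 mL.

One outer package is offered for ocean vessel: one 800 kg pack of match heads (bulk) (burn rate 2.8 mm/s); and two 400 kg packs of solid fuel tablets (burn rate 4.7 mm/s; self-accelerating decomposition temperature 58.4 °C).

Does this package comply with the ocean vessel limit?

No

The match heads (bulk) have burn rate 2.8 mm/s, which is > 2.2 mm/s, so they are Group DG2 (Flammable Solid).
With burn rate 4.7 mm/s (> 2.2 mm/s), the solid fuel tablets fall in Group DG2.
Total Group DG2: 800 kg + (two 400 kg packs = 800 kg) = 1600 kg.
That exceeds the Group DG2 ocean vessel limit of 1000 kg.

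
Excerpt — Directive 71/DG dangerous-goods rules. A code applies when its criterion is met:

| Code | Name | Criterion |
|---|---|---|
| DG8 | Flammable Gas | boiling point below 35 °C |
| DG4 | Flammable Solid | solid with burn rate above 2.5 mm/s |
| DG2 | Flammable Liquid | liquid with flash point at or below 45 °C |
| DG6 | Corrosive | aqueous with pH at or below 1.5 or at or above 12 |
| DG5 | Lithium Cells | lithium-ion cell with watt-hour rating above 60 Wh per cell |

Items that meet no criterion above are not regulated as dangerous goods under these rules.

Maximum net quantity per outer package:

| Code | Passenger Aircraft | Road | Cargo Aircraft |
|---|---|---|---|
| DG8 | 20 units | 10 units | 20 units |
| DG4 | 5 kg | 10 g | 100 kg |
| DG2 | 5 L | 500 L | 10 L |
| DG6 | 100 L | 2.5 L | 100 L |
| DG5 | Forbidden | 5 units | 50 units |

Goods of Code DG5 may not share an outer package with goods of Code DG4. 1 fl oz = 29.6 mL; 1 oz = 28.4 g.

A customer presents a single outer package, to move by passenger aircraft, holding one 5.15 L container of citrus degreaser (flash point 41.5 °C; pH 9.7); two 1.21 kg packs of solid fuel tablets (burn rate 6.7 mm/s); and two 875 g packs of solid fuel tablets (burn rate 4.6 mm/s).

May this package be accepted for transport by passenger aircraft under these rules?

Flash point 41.5 °C meets the Code DG2 criterion (Flammable Liquid), so the citrus degreaser is Code DG2.
Burn rate 6.7 mm/s meets the Code DG4 criterion (Flammable Solid), so the solid fuel tablets are Code DG4.
Burn rate 4.6 mm/s meets the Code DG4 criterion (Flammable Solid), so the solid fuel tablets are Code DG4.
Total Code DG4: (two 1.21 kg packs = 2.42 kg) + (two 875 g packs = 1.75 kg) = 4.17 kg.
4.17 kg is within the passenger aircraft limit of 5 kg for Code DG4.
Code DG2 quantity: 5.15 L.
5.15 L exceeds the passenger aircraft limit of 5 L for Code DG2.
The segregation rule (Code DG5 with Code DG4) does not apply to Code DG4 with Code DG2.

No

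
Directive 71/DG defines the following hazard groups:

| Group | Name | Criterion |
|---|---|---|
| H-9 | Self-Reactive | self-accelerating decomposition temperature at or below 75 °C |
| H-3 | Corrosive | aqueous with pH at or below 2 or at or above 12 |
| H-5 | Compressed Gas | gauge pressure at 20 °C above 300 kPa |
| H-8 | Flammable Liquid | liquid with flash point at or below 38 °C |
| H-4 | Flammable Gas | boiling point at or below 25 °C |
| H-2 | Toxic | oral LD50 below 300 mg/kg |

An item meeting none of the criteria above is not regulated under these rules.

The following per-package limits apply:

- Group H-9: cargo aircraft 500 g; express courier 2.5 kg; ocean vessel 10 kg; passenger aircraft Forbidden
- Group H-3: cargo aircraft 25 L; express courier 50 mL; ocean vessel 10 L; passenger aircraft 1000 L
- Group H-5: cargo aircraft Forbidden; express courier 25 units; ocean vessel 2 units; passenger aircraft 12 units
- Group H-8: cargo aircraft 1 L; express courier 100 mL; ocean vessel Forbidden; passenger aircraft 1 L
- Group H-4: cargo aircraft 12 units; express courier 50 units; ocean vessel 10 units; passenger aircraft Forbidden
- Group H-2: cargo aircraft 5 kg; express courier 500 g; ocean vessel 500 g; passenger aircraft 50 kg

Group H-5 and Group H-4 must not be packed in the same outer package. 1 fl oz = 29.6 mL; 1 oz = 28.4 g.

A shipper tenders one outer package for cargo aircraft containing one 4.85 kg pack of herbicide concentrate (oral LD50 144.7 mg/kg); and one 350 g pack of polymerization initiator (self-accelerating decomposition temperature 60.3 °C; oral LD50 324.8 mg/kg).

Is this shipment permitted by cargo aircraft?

Yes

The herbicide concentrate has oral LD50 144.7 mg/kg, which is < 300 mg/kg, so it is Group H-2 (Toxic).
Self-accelerating decomposition temperature 60.3 °C meets the Group H-9 criterion (Self-Reactive), so the polymerization initiator is Group H-9.
Group H-9 quantity: 350 g.
That is within the Group H-9 cargo aircraft limit of 500 g.
Group H-2 quantity: 4.85 kg.
4.85 kg is within the cargo aircraft limit of 5 kg for Group H-2.
The segregation rule (Group H-5 with Group H-4) does not apply to Group H-9 with Group H-2.
Every hazard group is within its cargo aircraft limit and no segregation rule is violated.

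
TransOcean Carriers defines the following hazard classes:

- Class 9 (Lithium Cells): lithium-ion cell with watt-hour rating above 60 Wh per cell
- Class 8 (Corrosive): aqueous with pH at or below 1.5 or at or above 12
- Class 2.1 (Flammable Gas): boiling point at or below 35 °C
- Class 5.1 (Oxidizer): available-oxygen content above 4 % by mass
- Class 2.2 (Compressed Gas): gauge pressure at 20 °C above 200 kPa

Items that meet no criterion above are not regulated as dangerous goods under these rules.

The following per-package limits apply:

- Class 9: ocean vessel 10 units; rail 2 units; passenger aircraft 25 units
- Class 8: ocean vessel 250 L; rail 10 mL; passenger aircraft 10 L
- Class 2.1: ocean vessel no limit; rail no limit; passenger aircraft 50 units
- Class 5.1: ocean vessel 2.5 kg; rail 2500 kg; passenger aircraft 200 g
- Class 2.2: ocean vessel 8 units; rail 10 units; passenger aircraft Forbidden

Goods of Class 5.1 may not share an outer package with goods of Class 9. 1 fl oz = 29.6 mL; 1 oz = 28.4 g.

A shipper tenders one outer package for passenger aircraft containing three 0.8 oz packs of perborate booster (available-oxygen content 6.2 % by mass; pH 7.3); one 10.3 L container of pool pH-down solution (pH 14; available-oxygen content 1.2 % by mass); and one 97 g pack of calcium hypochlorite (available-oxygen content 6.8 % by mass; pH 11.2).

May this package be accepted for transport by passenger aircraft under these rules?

No

Available-oxygen content 6.2 % by mass meets the Class 5.1 criterion (Oxidizer), so the perborate booster is Class 5.1.
The pool pH-down solution has pH 14, which is ≥ 12, so it is Class 8 (Corrosive).
Calcium hypochlorite: available-oxygen content 6.8 % by mass > 4 % by mass → Class 5.1 (Oxidizer).
Class 8 quantity: 10.3 L.
That exceeds the Class 8 passenger aircraft limit of 10 L.
Total Class 5.1: (three 0.8 oz packs = 68.16 g) + 97 g = 165.16 g.
165.16 g ≤ 200 g (passenger aircraft limit, Class 5.1) — within limit.
The segregation rule (Class 5.1 with Class 9) does not apply to Class 8 with Class 5.1.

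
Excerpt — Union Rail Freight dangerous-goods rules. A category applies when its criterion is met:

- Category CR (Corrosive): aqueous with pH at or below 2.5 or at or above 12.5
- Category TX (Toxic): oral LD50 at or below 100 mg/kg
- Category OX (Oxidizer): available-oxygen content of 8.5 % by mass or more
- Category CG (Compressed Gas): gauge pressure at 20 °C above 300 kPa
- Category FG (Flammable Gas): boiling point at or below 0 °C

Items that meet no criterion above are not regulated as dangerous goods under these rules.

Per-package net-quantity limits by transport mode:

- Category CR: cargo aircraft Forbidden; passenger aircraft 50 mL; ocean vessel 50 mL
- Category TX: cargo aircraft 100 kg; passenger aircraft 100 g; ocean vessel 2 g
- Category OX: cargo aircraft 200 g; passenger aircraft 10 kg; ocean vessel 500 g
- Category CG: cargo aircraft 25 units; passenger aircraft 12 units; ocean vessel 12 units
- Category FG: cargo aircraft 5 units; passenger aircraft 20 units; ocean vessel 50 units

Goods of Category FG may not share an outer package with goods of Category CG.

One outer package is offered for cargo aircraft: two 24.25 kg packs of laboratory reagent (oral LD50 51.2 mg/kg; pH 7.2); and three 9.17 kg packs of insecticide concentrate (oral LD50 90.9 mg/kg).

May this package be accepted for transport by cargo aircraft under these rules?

With oral LD50 51.2 mg/kg (≤ 100 mg/kg), the laboratory reagent falls in Category TX.
With oral LD50 90.9 mg/kg (≤ 100 mg/kg), the insecticide concentrate falls in Category TX.
Category TX net quantity: (two 24.25 kg packs = 48.5 kg) + (three 9.17 kg packs = 27.51 kg) = 76.01 kg.
76.01 kg is within the cargo aircraft limit of 100 kg for Category TX.

Yes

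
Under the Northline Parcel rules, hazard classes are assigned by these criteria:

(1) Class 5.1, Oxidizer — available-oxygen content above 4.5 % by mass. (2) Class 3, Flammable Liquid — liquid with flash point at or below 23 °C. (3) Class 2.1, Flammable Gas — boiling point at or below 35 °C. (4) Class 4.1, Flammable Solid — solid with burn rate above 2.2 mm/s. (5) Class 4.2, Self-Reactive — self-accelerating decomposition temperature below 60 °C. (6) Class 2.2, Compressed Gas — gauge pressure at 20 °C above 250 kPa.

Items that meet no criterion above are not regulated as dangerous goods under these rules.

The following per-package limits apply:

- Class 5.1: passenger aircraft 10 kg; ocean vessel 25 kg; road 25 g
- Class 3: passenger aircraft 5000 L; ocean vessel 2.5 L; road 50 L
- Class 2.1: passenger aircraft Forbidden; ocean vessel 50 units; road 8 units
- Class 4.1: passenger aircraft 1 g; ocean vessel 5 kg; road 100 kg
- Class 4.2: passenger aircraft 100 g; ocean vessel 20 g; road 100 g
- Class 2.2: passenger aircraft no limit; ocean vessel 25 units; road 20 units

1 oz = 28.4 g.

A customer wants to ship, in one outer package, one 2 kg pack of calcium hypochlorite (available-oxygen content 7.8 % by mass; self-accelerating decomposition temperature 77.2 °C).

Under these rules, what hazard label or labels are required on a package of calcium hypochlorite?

Class 5.1

Calcium hypochlorite: available-oxygen content 7.8 % by mass > 4.5 % by mass → Class 5.1 (Oxidizer).
Only the Class 5.1 label is required.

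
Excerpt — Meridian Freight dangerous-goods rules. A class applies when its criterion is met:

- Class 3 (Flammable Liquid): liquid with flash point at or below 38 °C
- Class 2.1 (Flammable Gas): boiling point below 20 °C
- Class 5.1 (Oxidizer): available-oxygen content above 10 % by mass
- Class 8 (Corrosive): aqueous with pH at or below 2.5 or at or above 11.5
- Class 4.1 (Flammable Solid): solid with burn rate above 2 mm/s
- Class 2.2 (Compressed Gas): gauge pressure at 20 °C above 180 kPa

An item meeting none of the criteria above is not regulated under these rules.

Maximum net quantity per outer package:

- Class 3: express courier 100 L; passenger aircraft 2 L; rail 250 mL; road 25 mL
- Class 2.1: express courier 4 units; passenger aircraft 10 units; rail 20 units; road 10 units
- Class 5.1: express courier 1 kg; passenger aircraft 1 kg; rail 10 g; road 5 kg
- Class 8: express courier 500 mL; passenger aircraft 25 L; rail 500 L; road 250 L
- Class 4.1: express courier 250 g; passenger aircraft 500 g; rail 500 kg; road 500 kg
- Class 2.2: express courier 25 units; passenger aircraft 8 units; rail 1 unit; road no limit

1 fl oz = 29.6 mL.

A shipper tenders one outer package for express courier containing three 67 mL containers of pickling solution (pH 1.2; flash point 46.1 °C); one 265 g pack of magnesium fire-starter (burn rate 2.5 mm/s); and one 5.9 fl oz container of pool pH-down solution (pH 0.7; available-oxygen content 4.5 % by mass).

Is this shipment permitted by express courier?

pH 1.2 meets the Class 8 criterion (Corrosive), so the pickling solution is Class 8.
Magnesium fire-starter: burn rate 2.5 mm/s > 2 mm/s → Class 4.1 (Flammable Solid).
With pH 0.7 (≤ 2.5), the pool pH-down solution falls in Class 8.
Total Class 8: (three 67 mL containers = 201 mL) + (one 5.9 fl oz container = 174.64 mL) = 375.64 mL.
375.64 mL is within the express courier limit of 500 mL for Class 8.
Class 4.1 quantity: 265 g.
That exceeds the Class 4.1 express courier limit of 250 g.

No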